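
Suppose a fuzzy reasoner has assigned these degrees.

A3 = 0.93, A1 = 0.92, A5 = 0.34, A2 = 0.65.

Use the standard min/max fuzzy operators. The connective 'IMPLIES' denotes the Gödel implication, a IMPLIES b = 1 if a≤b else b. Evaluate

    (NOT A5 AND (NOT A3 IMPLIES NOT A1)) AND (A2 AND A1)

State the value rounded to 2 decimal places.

NOT A5 = 1 − 0.34 = 0.66
NOT A3 = 1 − 0.93 = 0.07
NOT A1 = 1 − 0.92 = 0.08
NOT A3 IMPLIES NOT A1  [Gödel: 1 if a≤b else b] with a=0.07, b=0.08 → 1.00
NOT A5 AND (NOT A3 IMPLIES NOT A1) = min(a, b) on (0.66, 1.00) = 0.66
A2 AND A1 = min(a, b) on (0.65, 0.92) = 0.65
(NOT A5 AND (NOT A3 IMPLIES NOT A1)) AND (A2 AND A1) = min(a, b) on (0.66, 0.65) = 0.65

0.65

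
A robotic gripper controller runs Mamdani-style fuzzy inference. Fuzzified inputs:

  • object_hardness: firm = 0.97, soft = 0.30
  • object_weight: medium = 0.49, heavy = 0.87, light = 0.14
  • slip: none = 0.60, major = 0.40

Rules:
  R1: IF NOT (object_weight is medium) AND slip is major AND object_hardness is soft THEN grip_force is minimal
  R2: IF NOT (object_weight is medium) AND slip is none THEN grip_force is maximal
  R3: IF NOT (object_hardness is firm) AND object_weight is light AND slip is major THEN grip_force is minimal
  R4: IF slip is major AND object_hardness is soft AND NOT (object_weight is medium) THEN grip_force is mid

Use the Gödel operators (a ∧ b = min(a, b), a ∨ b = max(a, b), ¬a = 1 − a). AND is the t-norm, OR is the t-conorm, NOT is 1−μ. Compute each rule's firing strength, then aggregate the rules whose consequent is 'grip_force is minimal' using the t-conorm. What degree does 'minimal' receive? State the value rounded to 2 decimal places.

R1: ¬medium=1−0.49=0.51, major=0.40, soft=0.30; AND[min(a, b)] → w = 0.30
R2: ¬medium=1−0.49=0.51, none=0.60; AND[min(a, b)] → w = 0.51
R3: ¬firm=1−0.97=0.03, light=0.14, major=0.40; AND[min(a, b)] → w = 0.03
R4: major=0.40, soft=0.30, ¬medium=1−0.49=0.51; AND[min(a, b)] → w = 0.30
Rules with consequent 'minimal': {R1, R3} → strengths 0.30, 0.03
Aggregate via t-conorm [max(a, b)]: 0.30

0.30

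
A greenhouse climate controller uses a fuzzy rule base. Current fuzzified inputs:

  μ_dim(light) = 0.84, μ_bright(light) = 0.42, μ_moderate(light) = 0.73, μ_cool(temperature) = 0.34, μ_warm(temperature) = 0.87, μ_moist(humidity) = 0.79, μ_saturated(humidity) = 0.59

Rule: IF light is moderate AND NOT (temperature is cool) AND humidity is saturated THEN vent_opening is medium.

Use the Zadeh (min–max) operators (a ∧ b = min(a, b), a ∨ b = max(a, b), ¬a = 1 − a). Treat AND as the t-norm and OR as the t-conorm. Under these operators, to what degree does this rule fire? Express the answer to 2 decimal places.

0.59

firing strength: moderate=0.73, ¬cool=1−0.34=0.66, saturated=0.59; AND[min(a, b)] → w = 0.59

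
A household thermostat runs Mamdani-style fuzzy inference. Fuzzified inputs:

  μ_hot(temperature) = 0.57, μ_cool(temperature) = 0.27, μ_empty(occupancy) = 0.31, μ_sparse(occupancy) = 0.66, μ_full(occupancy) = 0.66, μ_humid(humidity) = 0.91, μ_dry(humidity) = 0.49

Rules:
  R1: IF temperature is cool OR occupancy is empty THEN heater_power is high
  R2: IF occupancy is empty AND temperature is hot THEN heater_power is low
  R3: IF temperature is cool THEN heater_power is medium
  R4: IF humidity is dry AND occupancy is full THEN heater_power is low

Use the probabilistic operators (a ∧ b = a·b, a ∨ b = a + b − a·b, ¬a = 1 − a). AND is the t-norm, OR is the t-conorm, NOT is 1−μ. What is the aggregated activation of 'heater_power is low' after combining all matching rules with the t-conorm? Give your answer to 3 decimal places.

R1: cool=0.27, empty=0.31; OR[a + b − a·b] → w = 0.4963
R2: empty=0.31, hot=0.57; AND[a·b] → w = 0.1767
R3: cool=0.27 → w = 0.2700
R4: dry=0.49, full=0.66; AND[a·b] → w = 0.3234
Rules with consequent 'low': {R2, R4} → strengths 0.1767, 0.3234
Aggregate via t-conorm [a + b − a·b]: 0.4430

0.443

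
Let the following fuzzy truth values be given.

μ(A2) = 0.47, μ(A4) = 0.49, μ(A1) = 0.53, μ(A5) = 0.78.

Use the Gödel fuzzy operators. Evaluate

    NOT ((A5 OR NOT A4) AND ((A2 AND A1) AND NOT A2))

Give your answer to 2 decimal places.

0.53

NOT A4 = 1 − 0.49 = 0.51
A5 OR NOT A4 = max(a, b) on (0.78, 0.51) = 0.78
A2 AND A1 = min(a, b) on (0.47, 0.53) = 0.47
NOT A2 = 1 − 0.47 = 0.53
(A2 AND A1) AND NOT A2 = min(a, b) on (0.47, 0.53) = 0.47
(A5 OR NOT A4) AND ((A2 AND A1) AND NOT A2) = min(a, b) on (0.78, 0.47) = 0.47
NOT ((A5 OR NOT A4) AND ((A2 AND A1) AND NOT A2)) = 1 − 0.47 = 0.53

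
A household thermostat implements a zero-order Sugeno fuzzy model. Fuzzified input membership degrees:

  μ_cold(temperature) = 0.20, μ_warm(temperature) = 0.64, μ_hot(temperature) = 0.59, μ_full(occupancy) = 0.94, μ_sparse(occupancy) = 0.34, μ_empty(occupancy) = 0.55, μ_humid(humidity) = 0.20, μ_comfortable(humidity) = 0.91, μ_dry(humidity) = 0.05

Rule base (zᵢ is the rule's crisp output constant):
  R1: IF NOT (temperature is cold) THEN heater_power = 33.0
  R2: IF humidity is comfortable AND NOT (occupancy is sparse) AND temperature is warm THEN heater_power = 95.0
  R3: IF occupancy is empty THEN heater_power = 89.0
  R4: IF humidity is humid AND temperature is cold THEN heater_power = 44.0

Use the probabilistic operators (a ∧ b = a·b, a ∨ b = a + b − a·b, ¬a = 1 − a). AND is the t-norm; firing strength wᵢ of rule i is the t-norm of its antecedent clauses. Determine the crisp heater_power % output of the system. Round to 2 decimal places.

64.04

R1 (z=33.0): ¬cold=1−0.20=0.80 → w = 0.8000
R2 (z=95.0): comfortable=0.91, ¬sparse=1−0.34=0.66, warm=0.64; AND[a·b] → w = 0.3844
R3 (z=89.0): empty=0.55 → w = 0.5500
R4 (z=44.0): humid=0.20, cold=0.20; AND[a·b] → w = 0.0400
Weighted average = (0.8000·33.0 + 0.3844·95.0 + 0.5500·89.0 + 0.0400·44.0) / (0.8000 + 0.3844 + 0.5500 + 0.0400)
  = 113.6265 / 1.7744 = 64.04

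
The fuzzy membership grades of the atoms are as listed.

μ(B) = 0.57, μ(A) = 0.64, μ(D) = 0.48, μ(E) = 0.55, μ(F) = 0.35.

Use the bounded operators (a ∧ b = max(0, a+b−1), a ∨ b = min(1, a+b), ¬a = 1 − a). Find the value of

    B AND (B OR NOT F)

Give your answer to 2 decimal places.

NOT F = 1 − 0.35 = 0.65
B OR NOT F = min(1, a+b) on (0.57, 0.65) = 1.00
B AND (B OR NOT F) = max(0, a+b−1) on (0.57, 1.00) = 0.57

0.57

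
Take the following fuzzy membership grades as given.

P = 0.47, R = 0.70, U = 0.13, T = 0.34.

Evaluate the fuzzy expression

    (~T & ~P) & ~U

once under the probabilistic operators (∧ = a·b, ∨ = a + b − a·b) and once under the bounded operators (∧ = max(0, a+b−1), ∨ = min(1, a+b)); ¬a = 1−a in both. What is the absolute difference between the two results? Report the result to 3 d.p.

0.244

Under probabilistic:
  ~T = 1 − 0.3400 = 0.6600
  ~P = 1 − 0.4700 = 0.5300
  ~T & ~P = a·b on (0.6600, 0.5300) = 0.3498
  ~U = 1 − 0.1300 = 0.8700
  (~T & ~P) & ~U = a·b on (0.3498, 0.8700) = 0.3043
  → value = 0.3043
Under bounded:
  ~T = 1 − 0.34 = 0.66
  ~P = 1 − 0.47 = 0.53
  ~T & ~P = max(0, a+b−1) on (0.66, 0.53) = 0.19
  ~U = 1 − 0.13 = 0.87
  (~T & ~P) & ~U = max(0, a+b−1) on (0.19, 0.87) = 0.06
  → value = 0.0600
|0.3043 − 0.0600| = 0.244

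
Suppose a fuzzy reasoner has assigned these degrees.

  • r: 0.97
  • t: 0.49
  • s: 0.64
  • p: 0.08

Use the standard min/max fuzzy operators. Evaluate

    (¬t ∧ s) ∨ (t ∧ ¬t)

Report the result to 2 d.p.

0.51

¬t = 1 − 0.49 = 0.51
¬t ∧ s = min(a, b) on (0.51, 0.64) = 0.51
¬t = 1 − 0.49 = 0.51
t ∧ ¬t = min(a, b) on (0.49, 0.51) = 0.49
(¬t ∧ s) ∨ (t ∧ ¬t) = max(a, b) on (0.51, 0.49) = 0.51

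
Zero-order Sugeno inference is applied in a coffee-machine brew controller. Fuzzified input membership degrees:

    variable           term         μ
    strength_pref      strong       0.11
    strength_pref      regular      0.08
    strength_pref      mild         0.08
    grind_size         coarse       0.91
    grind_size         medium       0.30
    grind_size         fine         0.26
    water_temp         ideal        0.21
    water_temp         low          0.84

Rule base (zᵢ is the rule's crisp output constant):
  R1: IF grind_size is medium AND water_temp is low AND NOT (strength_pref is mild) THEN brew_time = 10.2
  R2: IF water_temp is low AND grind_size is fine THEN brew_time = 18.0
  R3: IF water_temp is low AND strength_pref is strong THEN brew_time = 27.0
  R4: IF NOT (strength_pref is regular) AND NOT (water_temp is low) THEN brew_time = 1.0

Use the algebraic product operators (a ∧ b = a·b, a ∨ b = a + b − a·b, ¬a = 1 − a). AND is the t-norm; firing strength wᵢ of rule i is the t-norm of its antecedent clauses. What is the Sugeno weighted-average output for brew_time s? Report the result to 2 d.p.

12.96

R1 (z=10.2): medium=0.30, low=0.84, ¬mild=1−0.08=0.92; AND[a·b] → w = 0.2318
R2 (z=18.0): low=0.84, fine=0.26; AND[a·b] → w = 0.2184
R3 (z=27.0): low=0.84, strong=0.11; AND[a·b] → w = 0.0924
R4 (z=1.0): ¬regular=1−0.08=0.92, ¬low=1−0.84=0.16; AND[a·b] → w = 0.1472
Weighted average = (0.2318·10.2 + 0.2184·18.0 + 0.0924·27.0 + 0.1472·1.0) / (0.2318 + 0.2184 + 0.0924 + 0.1472)
  = 8.9380 / 0.6898 = 12.96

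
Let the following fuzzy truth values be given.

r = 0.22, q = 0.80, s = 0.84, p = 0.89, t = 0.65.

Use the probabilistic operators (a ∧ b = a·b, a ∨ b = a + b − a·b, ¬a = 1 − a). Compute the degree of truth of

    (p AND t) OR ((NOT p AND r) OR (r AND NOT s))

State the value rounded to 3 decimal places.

0.603

p AND t = a·b on (0.8900, 0.6500) = 0.5785
NOT p = 1 − 0.8900 = 0.1100
NOT p AND r = a·b on (0.1100, 0.2200) = 0.0242
NOT s = 1 − 0.8400 = 0.1600
r AND NOT s = a·b on (0.2200, 0.1600) = 0.0352
(NOT p AND r) OR (r AND NOT s) = a + b − a·b on (0.0242, 0.0352) = 0.0585
(p AND t) OR ((NOT p AND r) OR (r AND NOT s)) = a + b − a·b on (0.5785, 0.0585) = 0.6032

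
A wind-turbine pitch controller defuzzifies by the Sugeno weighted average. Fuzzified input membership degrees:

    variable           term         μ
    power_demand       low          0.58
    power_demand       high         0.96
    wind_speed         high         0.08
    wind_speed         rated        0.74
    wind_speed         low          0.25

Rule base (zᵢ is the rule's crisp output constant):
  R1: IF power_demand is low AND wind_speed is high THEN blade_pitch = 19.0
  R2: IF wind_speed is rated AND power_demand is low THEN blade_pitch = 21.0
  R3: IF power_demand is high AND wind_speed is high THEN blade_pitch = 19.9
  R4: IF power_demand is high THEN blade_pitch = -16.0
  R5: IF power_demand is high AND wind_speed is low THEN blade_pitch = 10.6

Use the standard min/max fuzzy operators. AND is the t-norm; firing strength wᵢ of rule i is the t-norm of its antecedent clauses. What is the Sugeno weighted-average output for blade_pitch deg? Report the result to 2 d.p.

R1 (z=19.0): low=0.58, high=0.08; AND[min(a, b)] → w = 0.08
R2 (z=21.0): rated=0.74, low=0.58; AND[min(a, b)] → w = 0.58
R3 (z=19.9): high=0.96, high=0.08; AND[min(a, b)] → w = 0.08
R4 (z=-16.0): high=0.96 → w = 0.96
R5 (z=10.6): high=0.96, low=0.25; AND[min(a, b)] → w = 0.25
Weighted average = (0.08·19.0 + 0.58·21.0 + 0.08·19.9 + 0.96·-16.0 + 0.25·10.6) / (0.08 + 0.58 + 0.08 + 0.96 + 0.25)
  = 2.5820 / 1.9500 = 1.32

1.32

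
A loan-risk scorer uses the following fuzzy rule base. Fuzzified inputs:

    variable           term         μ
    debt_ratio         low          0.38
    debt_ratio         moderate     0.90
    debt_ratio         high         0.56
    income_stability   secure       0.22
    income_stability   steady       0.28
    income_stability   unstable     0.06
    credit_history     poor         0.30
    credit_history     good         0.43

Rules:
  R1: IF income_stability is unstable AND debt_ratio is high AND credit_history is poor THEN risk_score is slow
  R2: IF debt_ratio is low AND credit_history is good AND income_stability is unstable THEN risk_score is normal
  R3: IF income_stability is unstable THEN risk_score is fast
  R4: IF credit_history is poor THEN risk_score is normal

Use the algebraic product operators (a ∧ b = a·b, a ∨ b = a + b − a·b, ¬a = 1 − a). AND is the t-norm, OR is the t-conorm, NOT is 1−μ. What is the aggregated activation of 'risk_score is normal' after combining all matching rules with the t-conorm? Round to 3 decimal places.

0.307

R1: unstable=0.06, high=0.56, poor=0.30; AND[a·b] → w = 0.0101
R2: low=0.38, good=0.43, unstable=0.06; AND[a·b] → w = 0.0098
R3: unstable=0.06 → w = 0.0600
R4: poor=0.30 → w = 0.3000
Rules with consequent 'normal': {R2, R4} → strengths 0.0098, 0.3000
Aggregate via t-conorm [a + b − a·b]: 0.3069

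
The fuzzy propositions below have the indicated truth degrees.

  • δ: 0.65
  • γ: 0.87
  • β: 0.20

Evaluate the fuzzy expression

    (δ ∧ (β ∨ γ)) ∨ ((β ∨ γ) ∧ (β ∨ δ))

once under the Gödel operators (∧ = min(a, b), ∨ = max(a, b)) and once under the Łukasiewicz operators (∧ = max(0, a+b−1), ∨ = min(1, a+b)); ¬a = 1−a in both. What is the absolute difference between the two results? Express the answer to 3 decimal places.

Under Gödel:
  β ∨ γ = max(a, b) on (0.20, 0.87) = 0.87
  δ ∧ (β ∨ γ) = min(a, b) on (0.65, 0.87) = 0.65
  β ∨ γ = max(a, b) on (0.20, 0.87) = 0.87
  β ∨ δ = max(a, b) on (0.20, 0.65) = 0.65
  (β ∨ γ) ∧ (β ∨ δ) = min(a, b) on (0.87, 0.65) = 0.65
  (δ ∧ (β ∨ γ)) ∨ ((β ∨ γ) ∧ (β ∨ δ)) = max(a, b) on (0.65, 0.65) = 0.65
  → value = 0.6500
Under Łukasiewicz:
  β ∨ γ = min(1, a+b) on (0.20, 0.87) = 1.00
  δ ∧ (β ∨ γ) = max(0, a+b−1) on (0.65, 1.00) = 0.65
  β ∨ γ = min(1, a+b) on (0.20, 0.87) = 1.00
  β ∨ δ = min(1, a+b) on (0.20, 0.65) = 0.85
  (β ∨ γ) ∧ (β ∨ δ) = max(0, a+b−1) on (1.00, 0.85) = 0.85
  (δ ∧ (β ∨ γ)) ∨ ((β ∨ γ) ∧ (β ∨ δ)) = min(1, a+b) on (0.65, 0.85) = 1.00
  → value = 1.0000
|0.6500 − 1.0000| = 0.350

0.350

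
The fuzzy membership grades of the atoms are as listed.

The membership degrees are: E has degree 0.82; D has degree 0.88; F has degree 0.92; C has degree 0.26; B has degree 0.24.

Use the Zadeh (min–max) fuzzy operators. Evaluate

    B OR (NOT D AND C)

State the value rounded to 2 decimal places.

0.24

NOT D = 1 − 0.88 = 0.12
NOT D AND C = min(a, b) on (0.12, 0.26) = 0.12
B OR (NOT D AND C) = max(a, b) on (0.24, 0.12) = 0.24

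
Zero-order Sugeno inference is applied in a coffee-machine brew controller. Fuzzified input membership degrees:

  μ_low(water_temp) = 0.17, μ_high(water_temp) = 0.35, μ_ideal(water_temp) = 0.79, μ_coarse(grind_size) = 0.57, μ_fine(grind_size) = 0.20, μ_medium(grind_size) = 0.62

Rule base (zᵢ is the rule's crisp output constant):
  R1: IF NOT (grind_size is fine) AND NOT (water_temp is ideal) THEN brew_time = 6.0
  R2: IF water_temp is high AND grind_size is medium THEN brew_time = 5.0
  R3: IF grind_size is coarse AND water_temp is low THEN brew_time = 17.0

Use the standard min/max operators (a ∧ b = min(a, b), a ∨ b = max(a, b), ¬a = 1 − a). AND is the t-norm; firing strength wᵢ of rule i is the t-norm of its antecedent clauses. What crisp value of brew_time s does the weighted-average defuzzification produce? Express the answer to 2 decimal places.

R1 (z=6.0): ¬fine=1−0.20=0.80, ¬ideal=1−0.79=0.21; AND[min(a, b)] → w = 0.21
R2 (z=5.0): high=0.35, medium=0.62; AND[min(a, b)] → w = 0.35
R3 (z=17.0): coarse=0.57, low=0.17; AND[min(a, b)] → w = 0.17
Weighted average = (0.21·6.0 + 0.35·5.0 + 0.17·17.0) / (0.21 + 0.35 + 0.17)
  = 5.9000 / 0.7300 = 8.08

8.08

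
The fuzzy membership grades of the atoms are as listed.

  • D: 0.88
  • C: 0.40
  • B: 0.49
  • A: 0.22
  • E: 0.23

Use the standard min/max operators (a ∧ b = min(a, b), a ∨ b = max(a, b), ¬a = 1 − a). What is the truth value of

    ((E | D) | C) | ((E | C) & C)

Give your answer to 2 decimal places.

0.88

E | D = max(a, b) on (0.23, 0.88) = 0.88
(E | D) | C = max(a, b) on (0.88, 0.40) = 0.88
E | C = max(a, b) on (0.23, 0.40) = 0.40
(E | C) & C = min(a, b) on (0.40, 0.40) = 0.40
((E | D) | C) | ((E | C) & C) = max(a, b) on (0.88, 0.40) = 0.88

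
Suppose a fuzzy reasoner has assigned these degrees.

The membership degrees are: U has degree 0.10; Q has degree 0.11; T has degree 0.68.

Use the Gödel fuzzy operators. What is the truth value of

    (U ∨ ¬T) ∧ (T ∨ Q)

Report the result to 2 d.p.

¬T = 1 − 0.68 = 0.32
U ∨ ¬T = max(a, b) on (0.10, 0.32) = 0.32
T ∨ Q = max(a, b) on (0.68, 0.11) = 0.68
(U ∨ ¬T) ∧ (T ∨ Q) = min(a, b) on (0.32, 0.68) = 0.32

0.32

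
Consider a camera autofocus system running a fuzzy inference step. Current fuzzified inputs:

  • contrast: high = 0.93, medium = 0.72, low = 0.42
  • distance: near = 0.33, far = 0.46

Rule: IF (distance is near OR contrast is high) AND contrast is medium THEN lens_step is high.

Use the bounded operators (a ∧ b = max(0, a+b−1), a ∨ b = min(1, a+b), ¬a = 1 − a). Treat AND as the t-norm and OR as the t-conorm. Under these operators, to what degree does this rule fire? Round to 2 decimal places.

0.72

firing strength: (near=0.33 OR high=0.93) = 1.00; AND[max(0, a+b−1)] with medium=0.72 → w = 0.72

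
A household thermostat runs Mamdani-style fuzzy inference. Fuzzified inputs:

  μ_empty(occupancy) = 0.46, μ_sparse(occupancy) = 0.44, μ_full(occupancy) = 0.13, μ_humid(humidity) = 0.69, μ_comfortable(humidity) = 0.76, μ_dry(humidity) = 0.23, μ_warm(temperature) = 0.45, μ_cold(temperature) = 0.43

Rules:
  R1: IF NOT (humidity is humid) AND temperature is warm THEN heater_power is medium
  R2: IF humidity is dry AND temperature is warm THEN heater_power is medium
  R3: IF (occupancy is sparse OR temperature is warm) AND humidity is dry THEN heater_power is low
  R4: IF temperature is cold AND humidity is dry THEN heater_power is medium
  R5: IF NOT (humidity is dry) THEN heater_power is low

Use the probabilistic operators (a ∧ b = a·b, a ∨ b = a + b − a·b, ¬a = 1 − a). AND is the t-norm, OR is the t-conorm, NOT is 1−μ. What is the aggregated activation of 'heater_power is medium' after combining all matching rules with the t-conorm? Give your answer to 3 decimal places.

R1: ¬humid=1−0.69=0.31, warm=0.45; AND[a·b] → w = 0.1395
R2: dry=0.23, warm=0.45; AND[a·b] → w = 0.1035
R3: (sparse=0.44 OR warm=0.45) = 0.6920; AND[a·b] with dry=0.23 → w = 0.1592
R4: cold=0.43, dry=0.23; AND[a·b] → w = 0.0989
R5: ¬dry=1−0.23=0.77 → w = 0.7700
Rules with consequent 'medium': {R1, R2, R4} → strengths 0.1395, 0.1035, 0.0989
Aggregate via t-conorm [a + b − a·b]: 0.3049

0.305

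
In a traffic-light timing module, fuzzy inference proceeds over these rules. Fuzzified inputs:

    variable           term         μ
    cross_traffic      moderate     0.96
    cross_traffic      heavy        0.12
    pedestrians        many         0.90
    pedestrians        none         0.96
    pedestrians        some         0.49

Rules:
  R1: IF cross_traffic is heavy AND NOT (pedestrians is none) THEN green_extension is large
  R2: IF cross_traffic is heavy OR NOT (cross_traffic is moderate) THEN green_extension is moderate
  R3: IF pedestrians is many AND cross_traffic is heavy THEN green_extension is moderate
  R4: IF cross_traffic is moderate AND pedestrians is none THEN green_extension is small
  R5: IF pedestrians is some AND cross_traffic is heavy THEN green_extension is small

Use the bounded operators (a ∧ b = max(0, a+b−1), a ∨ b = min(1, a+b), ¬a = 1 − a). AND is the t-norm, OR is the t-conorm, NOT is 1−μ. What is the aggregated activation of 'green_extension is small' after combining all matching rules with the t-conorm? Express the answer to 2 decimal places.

0.92

R1: heavy=0.12, ¬none=1−0.96=0.04; AND[max(0, a+b−1)] → w = 0.00
R2: heavy=0.12, ¬moderate=1−0.96=0.04; OR[min(1, a+b)] → w = 0.16
R3: many=0.90, heavy=0.12; AND[max(0, a+b−1)] → w = 0.02
R4: moderate=0.96, none=0.96; AND[max(0, a+b−1)] → w = 0.92
R5: some=0.49, heavy=0.12; AND[max(0, a+b−1)] → w = 0.00
Rules with consequent 'small': {R4, R5} → strengths 0.92, 0.00
Aggregate via t-conorm [min(1, a+b)]: 0.92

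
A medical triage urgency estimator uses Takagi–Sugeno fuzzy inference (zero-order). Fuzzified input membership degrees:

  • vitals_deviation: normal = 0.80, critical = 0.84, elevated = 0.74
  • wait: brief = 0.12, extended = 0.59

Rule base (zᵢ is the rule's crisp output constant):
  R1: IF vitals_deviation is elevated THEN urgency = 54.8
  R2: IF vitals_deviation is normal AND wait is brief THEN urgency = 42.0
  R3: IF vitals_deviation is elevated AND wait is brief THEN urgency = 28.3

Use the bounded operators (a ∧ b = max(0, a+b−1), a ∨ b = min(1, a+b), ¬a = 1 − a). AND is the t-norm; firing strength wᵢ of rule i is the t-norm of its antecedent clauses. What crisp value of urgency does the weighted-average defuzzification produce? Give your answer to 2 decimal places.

54.80

R1 (z=54.8): elevated=0.74 → w = 0.74
R2 (z=42.0): normal=0.80, brief=0.12; AND[max(0, a+b−1)] → w = 0.00
R3 (z=28.3): elevated=0.74, brief=0.12; AND[max(0, a+b−1)] → w = 0.00
Weighted average = (0.74·54.8 + 0.00·42.0 + 0.00·28.3) / (0.74 + 0.00 + 0.00)
  = 40.5520 / 0.7400 = 54.80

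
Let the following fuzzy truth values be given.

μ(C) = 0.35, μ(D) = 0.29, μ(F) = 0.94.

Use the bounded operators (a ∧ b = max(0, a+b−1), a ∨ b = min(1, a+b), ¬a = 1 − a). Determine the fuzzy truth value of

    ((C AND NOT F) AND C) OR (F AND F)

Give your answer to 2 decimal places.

0.88

NOT F = 1 − 0.94 = 0.06
C AND NOT F = max(0, a+b−1) on (0.35, 0.06) = 0.00
(C AND NOT F) AND C = max(0, a+b−1) on (0.00, 0.35) = 0.00
F AND F = max(0, a+b−1) on (0.94, 0.94) = 0.88
((C AND NOT F) AND C) OR (F AND F) = min(1, a+b) on (0.00, 0.88) = 0.88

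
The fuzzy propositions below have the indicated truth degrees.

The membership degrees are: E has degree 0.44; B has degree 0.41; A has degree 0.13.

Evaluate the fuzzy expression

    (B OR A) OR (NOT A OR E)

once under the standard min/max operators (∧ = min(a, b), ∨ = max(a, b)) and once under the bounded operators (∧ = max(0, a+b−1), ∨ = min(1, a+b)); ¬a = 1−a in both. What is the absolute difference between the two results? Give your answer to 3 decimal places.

0.130

Under standard min/max:
  B OR A = max(a, b) on (0.41, 0.13) = 0.41
  NOT A = 1 − 0.13 = 0.87
  NOT A OR E = max(a, b) on (0.87, 0.44) = 0.87
  (B OR A) OR (NOT A OR E) = max(a, b) on (0.41, 0.87) = 0.87
  → value = 0.8700
Under bounded:
  B OR A = min(1, a+b) on (0.41, 0.13) = 0.54
  NOT A = 1 − 0.13 = 0.87
  NOT A OR E = min(1, a+b) on (0.87, 0.44) = 1.00
  (B OR A) OR (NOT A OR E) = min(1, a+b) on (0.54, 1.00) = 1.00
  → value = 1.0000
|0.8700 − 1.0000| = 0.130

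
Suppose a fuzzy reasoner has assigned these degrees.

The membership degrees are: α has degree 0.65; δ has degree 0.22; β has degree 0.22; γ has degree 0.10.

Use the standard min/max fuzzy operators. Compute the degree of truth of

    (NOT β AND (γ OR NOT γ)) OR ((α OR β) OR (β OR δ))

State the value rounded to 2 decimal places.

0.78

NOT β = 1 − 0.22 = 0.78
NOT γ = 1 − 0.10 = 0.90
γ OR NOT γ = max(a, b) on (0.10, 0.90) = 0.90
NOT β AND (γ OR NOT γ) = min(a, b) on (0.78, 0.90) = 0.78
α OR β = max(a, b) on (0.65, 0.22) = 0.65
β OR δ = max(a, b) on (0.22, 0.22) = 0.22
(α OR β) OR (β OR δ) = max(a, b) on (0.65, 0.22) = 0.65
(NOT β AND (γ OR NOT γ)) OR ((α OR β) OR (β OR δ)) = max(a, b) on (0.78, 0.65) = 0.78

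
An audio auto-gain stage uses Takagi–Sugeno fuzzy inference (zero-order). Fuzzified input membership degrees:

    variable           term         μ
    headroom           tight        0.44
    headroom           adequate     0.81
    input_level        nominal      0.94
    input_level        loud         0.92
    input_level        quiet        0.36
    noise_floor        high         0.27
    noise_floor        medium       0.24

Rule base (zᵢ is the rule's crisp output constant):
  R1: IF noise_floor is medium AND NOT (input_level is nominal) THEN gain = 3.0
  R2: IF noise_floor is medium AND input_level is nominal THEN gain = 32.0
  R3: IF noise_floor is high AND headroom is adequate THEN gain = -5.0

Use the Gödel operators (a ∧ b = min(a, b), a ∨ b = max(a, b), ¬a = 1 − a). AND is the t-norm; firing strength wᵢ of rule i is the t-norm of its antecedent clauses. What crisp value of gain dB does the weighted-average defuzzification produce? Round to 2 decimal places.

R1 (z=3.0): medium=0.24, ¬nominal=1−0.94=0.06; AND[min(a, b)] → w = 0.06
R2 (z=32.0): medium=0.24, nominal=0.94; AND[min(a, b)] → w = 0.24
R3 (z=-5.0): high=0.27, adequate=0.81; AND[min(a, b)] → w = 0.27
Weighted average = (0.06·3.0 + 0.24·32.0 + 0.27·-5.0) / (0.06 + 0.24 + 0.27)
  = 6.5100 / 0.5700 = 11.42

11.42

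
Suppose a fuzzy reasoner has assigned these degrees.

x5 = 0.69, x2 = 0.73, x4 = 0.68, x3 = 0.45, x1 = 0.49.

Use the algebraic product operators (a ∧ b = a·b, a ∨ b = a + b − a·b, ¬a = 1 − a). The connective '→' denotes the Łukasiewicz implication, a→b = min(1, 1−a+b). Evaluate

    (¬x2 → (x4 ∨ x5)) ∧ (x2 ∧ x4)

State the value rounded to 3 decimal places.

0.496

¬x2 = 1 − 0.7300 = 0.2700
x4 ∨ x5 = a + b − a·b on (0.6800, 0.6900) = 0.9008
¬x2 → (x4 ∨ x5)  [Łukasiewicz: min(1, 1−a+b)] with a=0.2700, b=0.9008 → 1.0000
x2 ∧ x4 = a·b on (0.7300, 0.6800) = 0.4964
(¬x2 → (x4 ∨ x5)) ∧ (x2 ∧ x4) = a·b on (1.0000, 0.4964) = 0.4964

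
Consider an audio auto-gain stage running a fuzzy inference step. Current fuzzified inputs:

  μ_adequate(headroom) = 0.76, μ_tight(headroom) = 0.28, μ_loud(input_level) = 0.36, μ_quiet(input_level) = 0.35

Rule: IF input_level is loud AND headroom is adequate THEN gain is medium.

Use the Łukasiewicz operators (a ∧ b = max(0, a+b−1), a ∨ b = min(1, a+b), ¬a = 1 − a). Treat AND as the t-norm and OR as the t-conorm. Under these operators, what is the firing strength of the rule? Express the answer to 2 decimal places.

firing strength: loud=0.36, adequate=0.76; AND[max(0, a+b−1)] → w = 0.12

0.12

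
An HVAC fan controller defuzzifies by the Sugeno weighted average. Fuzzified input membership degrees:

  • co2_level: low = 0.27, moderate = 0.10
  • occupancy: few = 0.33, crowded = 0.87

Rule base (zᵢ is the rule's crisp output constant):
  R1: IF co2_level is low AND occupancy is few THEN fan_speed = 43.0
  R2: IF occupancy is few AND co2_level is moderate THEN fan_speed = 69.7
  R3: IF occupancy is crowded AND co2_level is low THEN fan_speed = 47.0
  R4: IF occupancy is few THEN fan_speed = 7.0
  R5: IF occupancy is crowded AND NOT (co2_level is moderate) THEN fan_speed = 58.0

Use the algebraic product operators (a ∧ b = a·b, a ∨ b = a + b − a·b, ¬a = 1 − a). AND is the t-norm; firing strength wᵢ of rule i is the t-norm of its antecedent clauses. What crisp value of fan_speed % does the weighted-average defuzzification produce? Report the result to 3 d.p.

44.147

R1 (z=43.0): low=0.27, few=0.33; AND[a·b] → w = 0.0891
R2 (z=69.7): few=0.33, moderate=0.10; AND[a·b] → w = 0.0330
R3 (z=47.0): crowded=0.87, low=0.27; AND[a·b] → w = 0.2349
R4 (z=7.0): few=0.33 → w = 0.3300
R5 (z=58.0): crowded=0.87, ¬moderate=1−0.10=0.90; AND[a·b] → w = 0.7830
Weighted average = (0.0891·43.0 + 0.0330·69.7 + 0.2349·47.0 + 0.3300·7.0 + 0.7830·58.0) / (0.0891 + 0.0330 + 0.2349 + 0.3300 + 0.7830)
  = 64.8957 / 1.4700 = 44.147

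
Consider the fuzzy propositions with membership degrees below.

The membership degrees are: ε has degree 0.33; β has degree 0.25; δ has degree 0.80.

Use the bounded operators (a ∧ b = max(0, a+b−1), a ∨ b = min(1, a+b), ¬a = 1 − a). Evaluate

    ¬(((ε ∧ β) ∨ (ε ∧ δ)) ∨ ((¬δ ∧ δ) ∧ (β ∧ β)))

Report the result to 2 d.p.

0.87

ε ∧ β = max(0, a+b−1) on (0.33, 0.25) = 0.00
ε ∧ δ = max(0, a+b−1) on (0.33, 0.80) = 0.13
(ε ∧ β) ∨ (ε ∧ δ) = min(1, a+b) on (0.00, 0.13) = 0.13
¬δ = 1 − 0.80 = 0.20
¬δ ∧ δ = max(0, a+b−1) on (0.20, 0.80) = 0.00
β ∧ β = max(0, a+b−1) on (0.25, 0.25) = 0.00
(¬δ ∧ δ) ∧ (β ∧ β) = max(0, a+b−1) on (0.00, 0.00) = 0.00
((ε ∧ β) ∨ (ε ∧ δ)) ∨ ((¬δ ∧ δ) ∧ (β ∧ β)) = min(1, a+b) on (0.13, 0.00) = 0.13
¬(((ε ∧ β) ∨ (ε ∧ δ)) ∨ ((¬δ ∧ δ) ∧ (β ∧ β))) = 1 − 0.13 = 0.87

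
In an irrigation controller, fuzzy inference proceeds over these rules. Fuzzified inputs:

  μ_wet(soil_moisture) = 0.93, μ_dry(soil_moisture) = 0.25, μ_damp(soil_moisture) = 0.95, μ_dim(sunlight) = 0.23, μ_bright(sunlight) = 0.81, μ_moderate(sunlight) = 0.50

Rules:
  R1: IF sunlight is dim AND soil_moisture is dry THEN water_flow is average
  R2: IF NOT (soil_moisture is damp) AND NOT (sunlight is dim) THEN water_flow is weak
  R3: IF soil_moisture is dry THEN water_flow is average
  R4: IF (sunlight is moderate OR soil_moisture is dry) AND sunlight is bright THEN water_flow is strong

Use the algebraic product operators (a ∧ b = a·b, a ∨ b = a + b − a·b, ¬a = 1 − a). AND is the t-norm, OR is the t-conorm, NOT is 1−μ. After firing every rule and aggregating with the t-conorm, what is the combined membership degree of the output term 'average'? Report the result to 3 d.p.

R1: dim=0.23, dry=0.25; AND[a·b] → w = 0.0575
R2: ¬damp=1−0.95=0.05, ¬dim=1−0.23=0.77; AND[a·b] → w = 0.0385
R3: dry=0.25 → w = 0.2500
R4: (moderate=0.50 OR dry=0.25) = 0.6250; AND[a·b] with bright=0.81 → w = 0.5063
Rules with consequent 'average': {R1, R3} → strengths 0.0575, 0.2500
Aggregate via t-conorm [a + b − a·b]: 0.2931

0.293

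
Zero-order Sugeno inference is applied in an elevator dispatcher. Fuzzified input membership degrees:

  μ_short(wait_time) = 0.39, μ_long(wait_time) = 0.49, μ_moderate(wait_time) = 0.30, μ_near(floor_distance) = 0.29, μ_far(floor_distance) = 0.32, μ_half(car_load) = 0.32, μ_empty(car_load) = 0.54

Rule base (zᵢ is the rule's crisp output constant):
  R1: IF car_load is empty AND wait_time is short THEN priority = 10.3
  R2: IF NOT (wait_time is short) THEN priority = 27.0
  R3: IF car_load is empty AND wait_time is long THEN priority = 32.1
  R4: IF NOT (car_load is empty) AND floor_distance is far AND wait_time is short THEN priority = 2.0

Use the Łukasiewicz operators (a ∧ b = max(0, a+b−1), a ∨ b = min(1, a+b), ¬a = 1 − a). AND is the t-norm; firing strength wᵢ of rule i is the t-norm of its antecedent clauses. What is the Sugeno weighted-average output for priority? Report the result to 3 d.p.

R1 (z=10.3): empty=0.54, short=0.39; AND[max(0, a+b−1)] → w = 0.00
R2 (z=27.0): ¬short=1−0.39=0.61 → w = 0.61
R3 (z=32.1): empty=0.54, long=0.49; AND[max(0, a+b−1)] → w = 0.03
R4 (z=2.0): ¬empty=1−0.54=0.46, far=0.32, short=0.39; AND[max(0, a+b−1)] → w = 0.00
Weighted average = (0.00·10.3 + 0.61·27.0 + 0.03·32.1 + 0.00·2.0) / (0.00 + 0.61 + 0.03 + 0.00)
  = 17.4330 / 0.6400 = 27.239

27.239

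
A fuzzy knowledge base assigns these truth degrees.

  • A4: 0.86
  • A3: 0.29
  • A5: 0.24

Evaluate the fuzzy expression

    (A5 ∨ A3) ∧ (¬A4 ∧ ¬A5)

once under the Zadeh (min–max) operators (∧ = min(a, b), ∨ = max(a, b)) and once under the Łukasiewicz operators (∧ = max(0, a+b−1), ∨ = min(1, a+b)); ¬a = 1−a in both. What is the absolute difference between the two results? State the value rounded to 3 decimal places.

0.140

Under Zadeh (min–max):
  A5 ∨ A3 = max(a, b) on (0.24, 0.29) = 0.29
  ¬A4 = 1 − 0.86 = 0.14
  ¬A5 = 1 − 0.24 = 0.76
  ¬A4 ∧ ¬A5 = min(a, b) on (0.14, 0.76) = 0.14
  (A5 ∨ A3) ∧ (¬A4 ∧ ¬A5) = min(a, b) on (0.29, 0.14) = 0.14
  → value = 0.1400
Under Łukasiewicz:
  A5 ∨ A3 = min(1, a+b) on (0.24, 0.29) = 0.53
  ¬A4 = 1 − 0.86 = 0.14
  ¬A5 = 1 − 0.24 = 0.76
  ¬A4 ∧ ¬A5 = max(0, a+b−1) on (0.14, 0.76) = 0.00
  (A5 ∨ A3) ∧ (¬A4 ∧ ¬A5) = max(0, a+b−1) on (0.53, 0.00) = 0.00
  → value = 0.0000
|0.1400 − 0.0000| = 0.140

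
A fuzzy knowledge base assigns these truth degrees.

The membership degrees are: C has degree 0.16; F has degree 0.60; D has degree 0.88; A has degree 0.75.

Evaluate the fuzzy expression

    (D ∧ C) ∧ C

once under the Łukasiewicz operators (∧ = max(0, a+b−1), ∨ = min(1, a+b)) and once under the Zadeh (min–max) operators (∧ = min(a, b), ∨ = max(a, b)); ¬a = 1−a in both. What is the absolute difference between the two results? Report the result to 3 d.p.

0.160

Under Łukasiewicz:
  D ∧ C = max(0, a+b−1) on (0.88, 0.16) = 0.04
  (D ∧ C) ∧ C = max(0, a+b−1) on (0.04, 0.16) = 0.00
  → value = 0.0000
Under Zadeh (min–max):
  D ∧ C = min(a, b) on (0.88, 0.16) = 0.16
  (D ∧ C) ∧ C = min(a, b) on (0.16, 0.16) = 0.16
  → value = 0.1600
|0.0000 − 0.1600| = 0.160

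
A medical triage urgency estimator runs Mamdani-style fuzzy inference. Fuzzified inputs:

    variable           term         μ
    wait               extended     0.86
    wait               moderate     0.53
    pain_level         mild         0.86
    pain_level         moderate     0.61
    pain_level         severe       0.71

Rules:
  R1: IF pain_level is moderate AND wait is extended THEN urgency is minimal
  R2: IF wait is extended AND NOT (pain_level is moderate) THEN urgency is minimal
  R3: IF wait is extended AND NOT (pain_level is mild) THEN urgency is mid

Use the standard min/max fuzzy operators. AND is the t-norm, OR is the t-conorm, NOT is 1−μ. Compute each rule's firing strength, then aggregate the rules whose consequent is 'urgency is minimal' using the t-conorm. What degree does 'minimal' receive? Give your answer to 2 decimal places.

0.61

R1: moderate=0.61, extended=0.86; AND[min(a, b)] → w = 0.61
R2: extended=0.86, ¬moderate=1−0.61=0.39; AND[min(a, b)] → w = 0.39
R3: extended=0.86, ¬mild=1−0.86=0.14; AND[min(a, b)] → w = 0.14
Rules with consequent 'minimal': {R1, R2} → strengths 0.61, 0.39
Aggregate via t-conorm [max(a, b)]: 0.61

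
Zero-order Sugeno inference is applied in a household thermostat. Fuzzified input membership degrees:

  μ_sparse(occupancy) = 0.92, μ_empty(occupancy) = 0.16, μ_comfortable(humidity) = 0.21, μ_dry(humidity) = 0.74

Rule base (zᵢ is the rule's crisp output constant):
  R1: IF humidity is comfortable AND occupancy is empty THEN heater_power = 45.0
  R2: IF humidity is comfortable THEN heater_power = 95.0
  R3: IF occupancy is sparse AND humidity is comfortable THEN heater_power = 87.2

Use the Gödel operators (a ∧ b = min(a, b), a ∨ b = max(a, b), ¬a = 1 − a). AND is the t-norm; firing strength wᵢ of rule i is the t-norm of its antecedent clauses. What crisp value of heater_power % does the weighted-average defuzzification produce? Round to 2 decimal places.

R1 (z=45.0): comfortable=0.21, empty=0.16; AND[min(a, b)] → w = 0.16
R2 (z=95.0): comfortable=0.21 → w = 0.21
R3 (z=87.2): sparse=0.92, comfortable=0.21; AND[min(a, b)] → w = 0.21
Weighted average = (0.16·45.0 + 0.21·95.0 + 0.21·87.2) / (0.16 + 0.21 + 0.21)
  = 45.4620 / 0.5800 = 78.38

78.38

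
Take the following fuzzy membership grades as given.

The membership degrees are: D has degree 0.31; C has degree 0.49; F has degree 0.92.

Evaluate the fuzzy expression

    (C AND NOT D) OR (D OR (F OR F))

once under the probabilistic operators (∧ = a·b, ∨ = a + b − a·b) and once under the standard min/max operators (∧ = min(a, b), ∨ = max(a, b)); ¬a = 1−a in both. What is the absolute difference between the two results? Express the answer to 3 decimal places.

Under probabilistic:
  NOT D = 1 − 0.3100 = 0.6900
  C AND NOT D = a·b on (0.4900, 0.6900) = 0.3381
  F OR F = a + b − a·b on (0.9200, 0.9200) = 0.9936
  D OR (F OR F) = a + b − a·b on (0.3100, 0.9936) = 0.9956
  (C AND NOT D) OR (D OR (F OR F)) = a + b − a·b on (0.3381, 0.9956) = 0.9971
  → value = 0.9971
Under standard min/max:
  NOT D = 1 − 0.31 = 0.69
  C AND NOT D = min(a, b) on (0.49, 0.69) = 0.49
  F OR F = max(a, b) on (0.92, 0.92) = 0.92
  D OR (F OR F) = max(a, b) on (0.31, 0.92) = 0.92
  (C AND NOT D) OR (D OR (F OR F)) = max(a, b) on (0.49, 0.92) = 0.92
  → value = 0.9200
|0.9971 − 0.9200| = 0.077

0.077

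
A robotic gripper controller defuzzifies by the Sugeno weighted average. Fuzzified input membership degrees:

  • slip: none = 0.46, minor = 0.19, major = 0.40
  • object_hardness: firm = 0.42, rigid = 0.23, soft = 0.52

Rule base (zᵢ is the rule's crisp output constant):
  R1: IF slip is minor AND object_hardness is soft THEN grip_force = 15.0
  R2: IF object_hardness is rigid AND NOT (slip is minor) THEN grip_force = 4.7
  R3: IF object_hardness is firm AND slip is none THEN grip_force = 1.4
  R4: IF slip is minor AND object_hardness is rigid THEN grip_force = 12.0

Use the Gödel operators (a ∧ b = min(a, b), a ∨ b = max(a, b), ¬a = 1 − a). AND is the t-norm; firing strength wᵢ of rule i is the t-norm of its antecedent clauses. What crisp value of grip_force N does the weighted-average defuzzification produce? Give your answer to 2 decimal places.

R1 (z=15.0): minor=0.19, soft=0.52; AND[min(a, b)] → w = 0.19
R2 (z=4.7): rigid=0.23, ¬minor=1−0.19=0.81; AND[min(a, b)] → w = 0.23
R3 (z=1.4): firm=0.42, none=0.46; AND[min(a, b)] → w = 0.42
R4 (z=12.0): minor=0.19, rigid=0.23; AND[min(a, b)] → w = 0.19
Weighted average = (0.19·15.0 + 0.23·4.7 + 0.42·1.4 + 0.19·12.0) / (0.19 + 0.23 + 0.42 + 0.19)
  = 6.7990 / 1.0300 = 6.60

6.60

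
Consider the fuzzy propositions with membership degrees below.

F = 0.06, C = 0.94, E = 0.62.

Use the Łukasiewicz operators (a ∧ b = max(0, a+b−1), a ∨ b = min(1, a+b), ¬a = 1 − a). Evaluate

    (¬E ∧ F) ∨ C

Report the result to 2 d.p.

0.94

¬E = 1 − 0.62 = 0.38
¬E ∧ F = max(0, a+b−1) on (0.38, 0.06) = 0.00
(¬E ∧ F) ∨ C = min(1, a+b) on (0.00, 0.94) = 0.94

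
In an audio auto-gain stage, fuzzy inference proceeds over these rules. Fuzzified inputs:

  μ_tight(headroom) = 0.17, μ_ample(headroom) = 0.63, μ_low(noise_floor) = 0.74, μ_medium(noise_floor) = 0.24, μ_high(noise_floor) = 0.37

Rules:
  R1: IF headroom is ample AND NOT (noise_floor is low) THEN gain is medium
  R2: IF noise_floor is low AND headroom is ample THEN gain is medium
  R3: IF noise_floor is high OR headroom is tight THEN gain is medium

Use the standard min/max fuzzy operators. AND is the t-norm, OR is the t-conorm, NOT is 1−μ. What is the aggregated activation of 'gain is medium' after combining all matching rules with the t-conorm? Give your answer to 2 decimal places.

0.63

R1: ample=0.63, ¬low=1−0.74=0.26; AND[min(a, b)] → w = 0.26
R2: low=0.74, ample=0.63; AND[min(a, b)] → w = 0.63
R3: high=0.37, tight=0.17; OR[max(a, b)] → w = 0.37
Rules with consequent 'medium': {R1, R2, R3} → strengths 0.26, 0.63, 0.37
Aggregate via t-conorm [max(a, b)]: 0.63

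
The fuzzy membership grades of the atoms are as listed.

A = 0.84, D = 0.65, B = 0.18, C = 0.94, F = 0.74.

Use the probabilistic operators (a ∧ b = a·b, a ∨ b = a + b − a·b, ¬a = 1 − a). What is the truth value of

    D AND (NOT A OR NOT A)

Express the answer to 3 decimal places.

NOT A = 1 − 0.8400 = 0.1600
NOT A = 1 − 0.8400 = 0.1600
NOT A OR NOT A = a + b − a·b on (0.1600, 0.1600) = 0.2944
D AND (NOT A OR NOT A) = a·b on (0.6500, 0.2944) = 0.1914

0.191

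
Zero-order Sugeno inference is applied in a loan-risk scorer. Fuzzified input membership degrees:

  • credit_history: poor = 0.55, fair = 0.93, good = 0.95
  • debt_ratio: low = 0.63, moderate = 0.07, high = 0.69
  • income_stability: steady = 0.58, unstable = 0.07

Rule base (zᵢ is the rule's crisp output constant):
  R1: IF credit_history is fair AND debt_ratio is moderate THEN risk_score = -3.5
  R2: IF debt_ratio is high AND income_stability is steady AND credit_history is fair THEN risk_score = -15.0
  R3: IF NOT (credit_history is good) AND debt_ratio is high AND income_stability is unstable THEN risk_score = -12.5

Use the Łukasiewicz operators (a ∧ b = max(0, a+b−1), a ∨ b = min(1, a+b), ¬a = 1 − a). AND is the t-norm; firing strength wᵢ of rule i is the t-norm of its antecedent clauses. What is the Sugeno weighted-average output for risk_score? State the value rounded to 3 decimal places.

R1 (z=-3.5): fair=0.93, moderate=0.07; AND[max(0, a+b−1)] → w = 0.00
R2 (z=-15.0): high=0.69, steady=0.58, fair=0.93; AND[max(0, a+b−1)] → w = 0.20
R3 (z=-12.5): ¬good=1−0.95=0.05, high=0.69, unstable=0.07; AND[max(0, a+b−1)] → w = 0.00
Weighted average = (0.00·-3.5 + 0.20·-15.0 + 0.00·-12.5) / (0.00 + 0.20 + 0.00)
  = -3.0000 / 0.2000 = -15.000

-15.000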